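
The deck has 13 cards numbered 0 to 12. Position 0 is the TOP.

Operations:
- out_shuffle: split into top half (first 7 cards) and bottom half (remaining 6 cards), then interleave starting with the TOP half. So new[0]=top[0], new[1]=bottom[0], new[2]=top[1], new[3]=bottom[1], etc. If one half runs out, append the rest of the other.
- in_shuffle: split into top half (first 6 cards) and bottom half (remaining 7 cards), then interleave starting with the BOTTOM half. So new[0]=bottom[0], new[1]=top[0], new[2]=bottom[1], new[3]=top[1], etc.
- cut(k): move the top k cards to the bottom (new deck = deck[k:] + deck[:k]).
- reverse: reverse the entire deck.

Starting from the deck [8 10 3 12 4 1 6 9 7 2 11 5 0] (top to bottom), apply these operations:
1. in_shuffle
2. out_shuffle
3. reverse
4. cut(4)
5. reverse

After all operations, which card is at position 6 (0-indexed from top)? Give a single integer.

Answer: 8

Derivation:
After op 1 (in_shuffle): [6 8 9 10 7 3 2 12 11 4 5 1 0]
After op 2 (out_shuffle): [6 12 8 11 9 4 10 5 7 1 3 0 2]
After op 3 (reverse): [2 0 3 1 7 5 10 4 9 11 8 12 6]
After op 4 (cut(4)): [7 5 10 4 9 11 8 12 6 2 0 3 1]
After op 5 (reverse): [1 3 0 2 6 12 8 11 9 4 10 5 7]
Position 6: card 8.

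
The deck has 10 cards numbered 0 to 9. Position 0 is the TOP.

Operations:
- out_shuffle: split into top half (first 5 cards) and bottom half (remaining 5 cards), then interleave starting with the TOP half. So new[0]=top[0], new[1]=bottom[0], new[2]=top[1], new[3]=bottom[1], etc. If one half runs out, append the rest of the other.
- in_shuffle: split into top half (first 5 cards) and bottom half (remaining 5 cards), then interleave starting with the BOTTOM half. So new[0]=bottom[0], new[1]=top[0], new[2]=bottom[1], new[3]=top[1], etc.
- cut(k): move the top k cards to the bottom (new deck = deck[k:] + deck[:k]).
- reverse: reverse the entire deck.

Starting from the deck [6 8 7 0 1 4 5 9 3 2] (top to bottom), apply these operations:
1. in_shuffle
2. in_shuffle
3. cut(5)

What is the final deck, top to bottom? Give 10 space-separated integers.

After op 1 (in_shuffle): [4 6 5 8 9 7 3 0 2 1]
After op 2 (in_shuffle): [7 4 3 6 0 5 2 8 1 9]
After op 3 (cut(5)): [5 2 8 1 9 7 4 3 6 0]

Answer: 5 2 8 1 9 7 4 3 6 0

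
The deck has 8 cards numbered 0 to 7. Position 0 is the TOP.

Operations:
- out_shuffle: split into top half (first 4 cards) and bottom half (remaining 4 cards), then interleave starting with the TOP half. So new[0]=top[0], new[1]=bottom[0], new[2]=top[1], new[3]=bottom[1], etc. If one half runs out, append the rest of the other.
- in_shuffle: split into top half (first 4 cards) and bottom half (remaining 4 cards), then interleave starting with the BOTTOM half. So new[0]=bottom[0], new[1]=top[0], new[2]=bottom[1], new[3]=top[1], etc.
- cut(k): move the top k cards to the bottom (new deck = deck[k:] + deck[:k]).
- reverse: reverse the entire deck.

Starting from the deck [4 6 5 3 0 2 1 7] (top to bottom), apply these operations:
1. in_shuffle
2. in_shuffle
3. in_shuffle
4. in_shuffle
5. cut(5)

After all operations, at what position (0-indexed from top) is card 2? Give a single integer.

Answer: 0

Derivation:
After op 1 (in_shuffle): [0 4 2 6 1 5 7 3]
After op 2 (in_shuffle): [1 0 5 4 7 2 3 6]
After op 3 (in_shuffle): [7 1 2 0 3 5 6 4]
After op 4 (in_shuffle): [3 7 5 1 6 2 4 0]
After op 5 (cut(5)): [2 4 0 3 7 5 1 6]
Card 2 is at position 0.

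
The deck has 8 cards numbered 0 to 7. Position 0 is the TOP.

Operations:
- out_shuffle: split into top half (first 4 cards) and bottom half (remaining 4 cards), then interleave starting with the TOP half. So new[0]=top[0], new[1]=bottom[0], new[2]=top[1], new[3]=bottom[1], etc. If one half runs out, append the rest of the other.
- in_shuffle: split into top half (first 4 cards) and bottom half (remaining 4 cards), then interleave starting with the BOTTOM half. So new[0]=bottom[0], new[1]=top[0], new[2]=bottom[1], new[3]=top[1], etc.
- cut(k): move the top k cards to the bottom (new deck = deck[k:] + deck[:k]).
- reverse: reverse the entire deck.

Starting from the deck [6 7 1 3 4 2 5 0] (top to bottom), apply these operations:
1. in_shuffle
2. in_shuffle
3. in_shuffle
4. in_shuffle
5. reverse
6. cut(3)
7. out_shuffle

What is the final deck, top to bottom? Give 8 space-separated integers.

Answer: 7 3 5 4 1 6 0 2

Derivation:
After op 1 (in_shuffle): [4 6 2 7 5 1 0 3]
After op 2 (in_shuffle): [5 4 1 6 0 2 3 7]
After op 3 (in_shuffle): [0 5 2 4 3 1 7 6]
After op 4 (in_shuffle): [3 0 1 5 7 2 6 4]
After op 5 (reverse): [4 6 2 7 5 1 0 3]
After op 6 (cut(3)): [7 5 1 0 3 4 6 2]
After op 7 (out_shuffle): [7 3 5 4 1 6 0 2]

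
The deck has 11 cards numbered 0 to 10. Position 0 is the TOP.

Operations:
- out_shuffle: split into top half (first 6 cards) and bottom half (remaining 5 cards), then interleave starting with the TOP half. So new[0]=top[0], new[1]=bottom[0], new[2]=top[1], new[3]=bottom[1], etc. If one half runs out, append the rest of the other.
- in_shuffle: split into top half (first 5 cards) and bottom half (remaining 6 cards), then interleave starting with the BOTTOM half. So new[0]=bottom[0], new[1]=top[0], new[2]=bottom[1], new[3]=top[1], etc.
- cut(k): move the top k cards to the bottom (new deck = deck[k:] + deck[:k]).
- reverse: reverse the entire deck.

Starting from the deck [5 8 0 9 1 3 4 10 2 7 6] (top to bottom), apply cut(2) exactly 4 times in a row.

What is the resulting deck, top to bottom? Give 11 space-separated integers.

After op 1 (cut(2)): [0 9 1 3 4 10 2 7 6 5 8]
After op 2 (cut(2)): [1 3 4 10 2 7 6 5 8 0 9]
After op 3 (cut(2)): [4 10 2 7 6 5 8 0 9 1 3]
After op 4 (cut(2)): [2 7 6 5 8 0 9 1 3 4 10]

Answer: 2 7 6 5 8 0 9 1 3 4 10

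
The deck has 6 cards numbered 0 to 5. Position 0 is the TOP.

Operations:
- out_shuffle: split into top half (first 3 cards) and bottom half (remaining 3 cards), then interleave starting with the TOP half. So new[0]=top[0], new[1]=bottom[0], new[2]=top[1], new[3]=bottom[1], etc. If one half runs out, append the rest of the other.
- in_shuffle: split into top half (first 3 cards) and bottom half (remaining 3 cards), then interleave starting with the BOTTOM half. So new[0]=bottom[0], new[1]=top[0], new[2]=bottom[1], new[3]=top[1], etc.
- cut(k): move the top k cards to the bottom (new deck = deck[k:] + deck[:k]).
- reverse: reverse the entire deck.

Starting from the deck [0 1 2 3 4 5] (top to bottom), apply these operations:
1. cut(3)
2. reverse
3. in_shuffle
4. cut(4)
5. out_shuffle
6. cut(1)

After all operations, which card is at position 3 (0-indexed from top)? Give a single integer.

After op 1 (cut(3)): [3 4 5 0 1 2]
After op 2 (reverse): [2 1 0 5 4 3]
After op 3 (in_shuffle): [5 2 4 1 3 0]
After op 4 (cut(4)): [3 0 5 2 4 1]
After op 5 (out_shuffle): [3 2 0 4 5 1]
After op 6 (cut(1)): [2 0 4 5 1 3]
Position 3: card 5.

Answer: 5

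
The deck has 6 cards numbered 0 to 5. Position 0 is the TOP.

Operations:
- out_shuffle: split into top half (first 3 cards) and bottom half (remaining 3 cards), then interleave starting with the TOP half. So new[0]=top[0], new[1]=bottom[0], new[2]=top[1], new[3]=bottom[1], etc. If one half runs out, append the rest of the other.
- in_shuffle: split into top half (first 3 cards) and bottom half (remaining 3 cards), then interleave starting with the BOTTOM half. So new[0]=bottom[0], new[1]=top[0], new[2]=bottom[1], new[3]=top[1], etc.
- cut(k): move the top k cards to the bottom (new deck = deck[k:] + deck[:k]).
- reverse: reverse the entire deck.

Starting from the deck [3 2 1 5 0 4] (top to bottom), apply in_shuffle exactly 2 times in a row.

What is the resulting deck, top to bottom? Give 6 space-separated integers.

Answer: 2 5 4 3 1 0

Derivation:
After op 1 (in_shuffle): [5 3 0 2 4 1]
After op 2 (in_shuffle): [2 5 4 3 1 0]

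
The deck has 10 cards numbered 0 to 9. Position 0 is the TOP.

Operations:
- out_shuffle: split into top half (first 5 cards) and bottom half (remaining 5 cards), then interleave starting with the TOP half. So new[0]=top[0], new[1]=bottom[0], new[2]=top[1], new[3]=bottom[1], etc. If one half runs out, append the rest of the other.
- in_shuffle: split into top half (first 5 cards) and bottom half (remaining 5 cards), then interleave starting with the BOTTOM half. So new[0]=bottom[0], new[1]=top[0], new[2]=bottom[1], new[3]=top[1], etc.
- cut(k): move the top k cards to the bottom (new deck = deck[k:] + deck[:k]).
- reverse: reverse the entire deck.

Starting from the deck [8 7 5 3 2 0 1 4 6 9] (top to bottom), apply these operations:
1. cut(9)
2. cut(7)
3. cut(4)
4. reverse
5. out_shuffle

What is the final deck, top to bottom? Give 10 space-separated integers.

After op 1 (cut(9)): [9 8 7 5 3 2 0 1 4 6]
After op 2 (cut(7)): [1 4 6 9 8 7 5 3 2 0]
After op 3 (cut(4)): [8 7 5 3 2 0 1 4 6 9]
After op 4 (reverse): [9 6 4 1 0 2 3 5 7 8]
After op 5 (out_shuffle): [9 2 6 3 4 5 1 7 0 8]

Answer: 9 2 6 3 4 5 1 7 0 8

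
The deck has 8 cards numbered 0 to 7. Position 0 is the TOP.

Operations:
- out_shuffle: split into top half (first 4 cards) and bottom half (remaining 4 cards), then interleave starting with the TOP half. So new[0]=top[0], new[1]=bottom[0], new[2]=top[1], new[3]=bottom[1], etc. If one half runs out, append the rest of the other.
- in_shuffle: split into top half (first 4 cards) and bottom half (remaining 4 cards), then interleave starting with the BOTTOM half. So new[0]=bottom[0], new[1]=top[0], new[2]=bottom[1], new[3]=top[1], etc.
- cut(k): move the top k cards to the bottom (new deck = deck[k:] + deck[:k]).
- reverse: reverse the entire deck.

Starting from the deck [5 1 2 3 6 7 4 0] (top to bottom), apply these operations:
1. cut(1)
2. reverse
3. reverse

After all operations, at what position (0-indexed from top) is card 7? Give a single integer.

Answer: 4

Derivation:
After op 1 (cut(1)): [1 2 3 6 7 4 0 5]
After op 2 (reverse): [5 0 4 7 6 3 2 1]
After op 3 (reverse): [1 2 3 6 7 4 0 5]
Card 7 is at position 4.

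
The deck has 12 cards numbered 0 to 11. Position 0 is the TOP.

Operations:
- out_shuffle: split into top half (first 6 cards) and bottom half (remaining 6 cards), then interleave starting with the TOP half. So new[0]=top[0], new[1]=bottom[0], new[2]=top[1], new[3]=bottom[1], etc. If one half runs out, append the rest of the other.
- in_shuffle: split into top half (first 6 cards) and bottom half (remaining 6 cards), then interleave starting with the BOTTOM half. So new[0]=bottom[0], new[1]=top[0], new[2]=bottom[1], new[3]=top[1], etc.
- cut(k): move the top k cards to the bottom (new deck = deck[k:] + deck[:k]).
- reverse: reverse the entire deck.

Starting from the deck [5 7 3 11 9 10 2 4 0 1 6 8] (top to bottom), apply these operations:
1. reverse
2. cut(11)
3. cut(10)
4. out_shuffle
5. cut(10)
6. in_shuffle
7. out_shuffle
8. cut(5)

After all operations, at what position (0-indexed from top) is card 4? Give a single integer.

After op 1 (reverse): [8 6 1 0 4 2 10 9 11 3 7 5]
After op 2 (cut(11)): [5 8 6 1 0 4 2 10 9 11 3 7]
After op 3 (cut(10)): [3 7 5 8 6 1 0 4 2 10 9 11]
After op 4 (out_shuffle): [3 0 7 4 5 2 8 10 6 9 1 11]
After op 5 (cut(10)): [1 11 3 0 7 4 5 2 8 10 6 9]
After op 6 (in_shuffle): [5 1 2 11 8 3 10 0 6 7 9 4]
After op 7 (out_shuffle): [5 10 1 0 2 6 11 7 8 9 3 4]
After op 8 (cut(5)): [6 11 7 8 9 3 4 5 10 1 0 2]
Card 4 is at position 6.

Answer: 6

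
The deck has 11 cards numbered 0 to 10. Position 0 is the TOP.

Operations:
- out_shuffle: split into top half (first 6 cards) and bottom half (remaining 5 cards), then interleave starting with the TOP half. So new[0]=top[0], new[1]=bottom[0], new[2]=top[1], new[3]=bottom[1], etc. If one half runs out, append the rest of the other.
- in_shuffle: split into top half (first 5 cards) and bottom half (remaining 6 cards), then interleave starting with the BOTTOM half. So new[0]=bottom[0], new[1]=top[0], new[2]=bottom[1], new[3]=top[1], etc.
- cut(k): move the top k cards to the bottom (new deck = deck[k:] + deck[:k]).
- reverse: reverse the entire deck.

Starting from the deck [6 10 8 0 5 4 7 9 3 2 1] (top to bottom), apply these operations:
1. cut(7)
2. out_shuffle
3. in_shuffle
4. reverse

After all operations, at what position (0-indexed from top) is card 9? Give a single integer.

Answer: 9

Derivation:
After op 1 (cut(7)): [9 3 2 1 6 10 8 0 5 4 7]
After op 2 (out_shuffle): [9 8 3 0 2 5 1 4 6 7 10]
After op 3 (in_shuffle): [5 9 1 8 4 3 6 0 7 2 10]
After op 4 (reverse): [10 2 7 0 6 3 4 8 1 9 5]
Card 9 is at position 9.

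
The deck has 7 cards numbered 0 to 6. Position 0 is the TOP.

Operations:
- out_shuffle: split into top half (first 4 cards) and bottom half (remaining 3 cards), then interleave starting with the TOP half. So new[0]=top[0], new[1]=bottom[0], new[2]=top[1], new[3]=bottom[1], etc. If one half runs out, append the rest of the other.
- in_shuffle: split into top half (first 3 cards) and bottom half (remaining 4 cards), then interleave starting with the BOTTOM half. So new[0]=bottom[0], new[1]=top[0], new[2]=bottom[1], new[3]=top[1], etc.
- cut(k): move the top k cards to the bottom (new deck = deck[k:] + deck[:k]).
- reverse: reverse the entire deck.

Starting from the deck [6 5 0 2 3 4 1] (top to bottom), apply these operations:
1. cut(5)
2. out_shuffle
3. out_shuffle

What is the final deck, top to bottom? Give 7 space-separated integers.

Answer: 4 6 0 3 1 5 2

Derivation:
After op 1 (cut(5)): [4 1 6 5 0 2 3]
After op 2 (out_shuffle): [4 0 1 2 6 3 5]
After op 3 (out_shuffle): [4 6 0 3 1 5 2]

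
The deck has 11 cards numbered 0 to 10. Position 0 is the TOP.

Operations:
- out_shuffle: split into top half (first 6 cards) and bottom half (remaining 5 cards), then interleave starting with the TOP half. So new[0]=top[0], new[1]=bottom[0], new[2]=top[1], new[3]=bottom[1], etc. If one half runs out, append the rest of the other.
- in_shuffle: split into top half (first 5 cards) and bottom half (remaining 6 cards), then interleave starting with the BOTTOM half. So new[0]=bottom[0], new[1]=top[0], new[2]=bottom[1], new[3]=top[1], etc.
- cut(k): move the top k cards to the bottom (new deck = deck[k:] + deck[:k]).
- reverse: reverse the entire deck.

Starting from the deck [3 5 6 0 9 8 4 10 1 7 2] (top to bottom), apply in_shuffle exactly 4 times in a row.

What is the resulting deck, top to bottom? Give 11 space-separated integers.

Answer: 1 4 9 6 3 7 10 8 0 5 2

Derivation:
After op 1 (in_shuffle): [8 3 4 5 10 6 1 0 7 9 2]
After op 2 (in_shuffle): [6 8 1 3 0 4 7 5 9 10 2]
After op 3 (in_shuffle): [4 6 7 8 5 1 9 3 10 0 2]
After op 4 (in_shuffle): [1 4 9 6 3 7 10 8 0 5 2]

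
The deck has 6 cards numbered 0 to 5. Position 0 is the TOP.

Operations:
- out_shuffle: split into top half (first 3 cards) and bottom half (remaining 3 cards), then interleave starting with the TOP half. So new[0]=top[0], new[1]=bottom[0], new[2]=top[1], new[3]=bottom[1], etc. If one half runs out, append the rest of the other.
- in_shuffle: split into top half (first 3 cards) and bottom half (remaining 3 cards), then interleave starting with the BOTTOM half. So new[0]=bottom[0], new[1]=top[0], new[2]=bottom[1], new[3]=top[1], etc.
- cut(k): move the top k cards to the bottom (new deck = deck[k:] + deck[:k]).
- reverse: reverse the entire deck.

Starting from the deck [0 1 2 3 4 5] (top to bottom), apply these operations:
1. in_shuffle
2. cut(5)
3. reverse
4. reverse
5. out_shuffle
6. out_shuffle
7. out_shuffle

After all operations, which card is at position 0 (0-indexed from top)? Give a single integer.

After op 1 (in_shuffle): [3 0 4 1 5 2]
After op 2 (cut(5)): [2 3 0 4 1 5]
After op 3 (reverse): [5 1 4 0 3 2]
After op 4 (reverse): [2 3 0 4 1 5]
After op 5 (out_shuffle): [2 4 3 1 0 5]
After op 6 (out_shuffle): [2 1 4 0 3 5]
After op 7 (out_shuffle): [2 0 1 3 4 5]
Position 0: card 2.

Answer: 2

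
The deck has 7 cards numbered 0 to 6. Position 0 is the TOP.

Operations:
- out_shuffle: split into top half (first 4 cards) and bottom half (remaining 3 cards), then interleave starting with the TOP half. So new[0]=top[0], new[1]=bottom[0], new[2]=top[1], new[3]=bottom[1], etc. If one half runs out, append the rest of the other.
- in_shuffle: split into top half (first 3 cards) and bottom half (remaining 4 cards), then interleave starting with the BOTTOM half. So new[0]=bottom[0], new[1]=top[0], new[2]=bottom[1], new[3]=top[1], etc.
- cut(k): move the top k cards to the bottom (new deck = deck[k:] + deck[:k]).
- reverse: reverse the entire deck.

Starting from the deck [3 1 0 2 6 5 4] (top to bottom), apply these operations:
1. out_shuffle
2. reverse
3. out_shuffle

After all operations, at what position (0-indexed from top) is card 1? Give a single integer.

Answer: 1

Derivation:
After op 1 (out_shuffle): [3 6 1 5 0 4 2]
After op 2 (reverse): [2 4 0 5 1 6 3]
After op 3 (out_shuffle): [2 1 4 6 0 3 5]
Card 1 is at position 1.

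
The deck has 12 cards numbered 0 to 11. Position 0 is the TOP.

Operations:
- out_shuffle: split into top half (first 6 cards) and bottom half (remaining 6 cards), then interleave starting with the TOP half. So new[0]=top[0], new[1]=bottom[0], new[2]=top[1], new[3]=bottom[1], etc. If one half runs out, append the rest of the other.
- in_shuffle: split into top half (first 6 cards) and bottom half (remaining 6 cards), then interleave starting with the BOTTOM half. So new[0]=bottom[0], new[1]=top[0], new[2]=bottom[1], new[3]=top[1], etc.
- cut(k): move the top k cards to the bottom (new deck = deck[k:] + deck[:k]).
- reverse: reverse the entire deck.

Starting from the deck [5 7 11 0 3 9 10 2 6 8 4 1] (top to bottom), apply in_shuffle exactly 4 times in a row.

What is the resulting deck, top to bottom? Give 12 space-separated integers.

Answer: 6 3 5 8 9 7 4 10 11 1 2 0

Derivation:
After op 1 (in_shuffle): [10 5 2 7 6 11 8 0 4 3 1 9]
After op 2 (in_shuffle): [8 10 0 5 4 2 3 7 1 6 9 11]
After op 3 (in_shuffle): [3 8 7 10 1 0 6 5 9 4 11 2]
After op 4 (in_shuffle): [6 3 5 8 9 7 4 10 11 1 2 0]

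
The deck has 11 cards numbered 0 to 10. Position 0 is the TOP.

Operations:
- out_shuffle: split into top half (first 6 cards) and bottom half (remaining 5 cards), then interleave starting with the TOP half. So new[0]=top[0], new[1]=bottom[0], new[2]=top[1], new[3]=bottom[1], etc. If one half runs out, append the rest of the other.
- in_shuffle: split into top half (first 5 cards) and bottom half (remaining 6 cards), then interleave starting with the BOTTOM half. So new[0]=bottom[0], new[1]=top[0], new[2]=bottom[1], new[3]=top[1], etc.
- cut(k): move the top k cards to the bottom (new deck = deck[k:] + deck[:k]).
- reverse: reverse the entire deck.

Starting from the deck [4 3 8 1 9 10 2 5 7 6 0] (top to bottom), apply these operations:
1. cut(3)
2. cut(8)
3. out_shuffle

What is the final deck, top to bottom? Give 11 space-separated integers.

After op 1 (cut(3)): [1 9 10 2 5 7 6 0 4 3 8]
After op 2 (cut(8)): [4 3 8 1 9 10 2 5 7 6 0]
After op 3 (out_shuffle): [4 2 3 5 8 7 1 6 9 0 10]

Answer: 4 2 3 5 8 7 1 6 9 0 10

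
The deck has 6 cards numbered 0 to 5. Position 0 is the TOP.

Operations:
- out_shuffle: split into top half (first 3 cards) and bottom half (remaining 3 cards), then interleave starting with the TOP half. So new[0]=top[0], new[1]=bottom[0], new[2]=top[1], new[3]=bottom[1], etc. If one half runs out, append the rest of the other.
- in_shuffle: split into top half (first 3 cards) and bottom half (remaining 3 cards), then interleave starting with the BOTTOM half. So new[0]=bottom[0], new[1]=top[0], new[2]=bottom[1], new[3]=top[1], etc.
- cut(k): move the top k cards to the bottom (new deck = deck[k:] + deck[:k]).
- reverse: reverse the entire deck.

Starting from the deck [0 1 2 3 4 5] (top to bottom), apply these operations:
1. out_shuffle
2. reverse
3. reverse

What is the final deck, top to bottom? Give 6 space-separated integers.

After op 1 (out_shuffle): [0 3 1 4 2 5]
After op 2 (reverse): [5 2 4 1 3 0]
After op 3 (reverse): [0 3 1 4 2 5]

Answer: 0 3 1 4 2 5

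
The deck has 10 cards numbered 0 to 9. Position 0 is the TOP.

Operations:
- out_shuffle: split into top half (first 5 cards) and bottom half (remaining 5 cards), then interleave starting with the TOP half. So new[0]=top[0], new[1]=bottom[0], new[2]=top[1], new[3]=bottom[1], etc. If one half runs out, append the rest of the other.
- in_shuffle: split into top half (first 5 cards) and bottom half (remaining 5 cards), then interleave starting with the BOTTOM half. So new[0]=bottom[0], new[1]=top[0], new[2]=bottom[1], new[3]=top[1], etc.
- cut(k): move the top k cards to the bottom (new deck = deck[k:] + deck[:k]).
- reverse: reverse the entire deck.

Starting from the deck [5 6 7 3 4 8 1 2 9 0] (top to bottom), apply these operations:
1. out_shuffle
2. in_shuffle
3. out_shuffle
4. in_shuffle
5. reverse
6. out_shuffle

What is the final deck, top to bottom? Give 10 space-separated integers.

Answer: 3 0 7 6 4 8 9 2 5 1

Derivation:
After op 1 (out_shuffle): [5 8 6 1 7 2 3 9 4 0]
After op 2 (in_shuffle): [2 5 3 8 9 6 4 1 0 7]
After op 3 (out_shuffle): [2 6 5 4 3 1 8 0 9 7]
After op 4 (in_shuffle): [1 2 8 6 0 5 9 4 7 3]
After op 5 (reverse): [3 7 4 9 5 0 6 8 2 1]
After op 6 (out_shuffle): [3 0 7 6 4 8 9 2 5 1]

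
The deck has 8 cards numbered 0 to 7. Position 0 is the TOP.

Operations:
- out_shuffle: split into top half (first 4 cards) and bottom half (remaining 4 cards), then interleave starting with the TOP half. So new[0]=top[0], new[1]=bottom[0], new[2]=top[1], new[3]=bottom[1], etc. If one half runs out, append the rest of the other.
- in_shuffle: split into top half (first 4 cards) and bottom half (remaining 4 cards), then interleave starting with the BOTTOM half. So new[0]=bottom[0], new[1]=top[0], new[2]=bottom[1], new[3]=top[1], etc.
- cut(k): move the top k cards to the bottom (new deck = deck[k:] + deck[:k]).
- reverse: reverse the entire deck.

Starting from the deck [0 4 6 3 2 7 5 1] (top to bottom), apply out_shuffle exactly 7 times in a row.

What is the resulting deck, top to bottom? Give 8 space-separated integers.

Answer: 0 2 4 7 6 5 3 1

Derivation:
After op 1 (out_shuffle): [0 2 4 7 6 5 3 1]
After op 2 (out_shuffle): [0 6 2 5 4 3 7 1]
After op 3 (out_shuffle): [0 4 6 3 2 7 5 1]
After op 4 (out_shuffle): [0 2 4 7 6 5 3 1]
After op 5 (out_shuffle): [0 6 2 5 4 3 7 1]
After op 6 (out_shuffle): [0 4 6 3 2 7 5 1]
After op 7 (out_shuffle): [0 2 4 7 6 5 3 1]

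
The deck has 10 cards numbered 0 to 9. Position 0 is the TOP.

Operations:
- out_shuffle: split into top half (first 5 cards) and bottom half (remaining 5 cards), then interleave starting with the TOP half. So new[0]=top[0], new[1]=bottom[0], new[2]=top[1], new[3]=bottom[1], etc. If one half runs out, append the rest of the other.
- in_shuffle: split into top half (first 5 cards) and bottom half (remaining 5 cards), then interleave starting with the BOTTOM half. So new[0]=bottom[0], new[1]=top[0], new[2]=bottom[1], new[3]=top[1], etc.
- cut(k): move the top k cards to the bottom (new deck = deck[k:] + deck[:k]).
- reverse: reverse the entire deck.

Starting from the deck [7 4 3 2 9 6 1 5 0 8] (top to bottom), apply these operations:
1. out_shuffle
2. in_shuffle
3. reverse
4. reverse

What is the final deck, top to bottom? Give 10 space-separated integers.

Answer: 5 7 2 6 0 4 9 1 8 3

Derivation:
After op 1 (out_shuffle): [7 6 4 1 3 5 2 0 9 8]
After op 2 (in_shuffle): [5 7 2 6 0 4 9 1 8 3]
After op 3 (reverse): [3 8 1 9 4 0 6 2 7 5]
After op 4 (reverse): [5 7 2 6 0 4 9 1 8 3]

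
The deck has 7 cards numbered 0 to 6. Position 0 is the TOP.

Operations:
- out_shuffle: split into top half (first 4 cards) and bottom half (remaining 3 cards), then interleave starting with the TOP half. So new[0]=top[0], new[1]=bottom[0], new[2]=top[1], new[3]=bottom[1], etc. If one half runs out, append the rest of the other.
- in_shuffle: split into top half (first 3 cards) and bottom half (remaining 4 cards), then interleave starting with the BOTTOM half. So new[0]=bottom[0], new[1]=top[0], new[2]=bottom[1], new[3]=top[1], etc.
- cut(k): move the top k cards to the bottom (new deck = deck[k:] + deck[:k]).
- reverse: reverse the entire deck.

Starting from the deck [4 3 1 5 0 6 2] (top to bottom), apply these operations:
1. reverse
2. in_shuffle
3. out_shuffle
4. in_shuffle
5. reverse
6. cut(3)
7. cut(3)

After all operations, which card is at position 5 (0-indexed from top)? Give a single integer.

After op 1 (reverse): [2 6 0 5 1 3 4]
After op 2 (in_shuffle): [5 2 1 6 3 0 4]
After op 3 (out_shuffle): [5 3 2 0 1 4 6]
After op 4 (in_shuffle): [0 5 1 3 4 2 6]
After op 5 (reverse): [6 2 4 3 1 5 0]
After op 6 (cut(3)): [3 1 5 0 6 2 4]
After op 7 (cut(3)): [0 6 2 4 3 1 5]
Position 5: card 1.

Answer: 1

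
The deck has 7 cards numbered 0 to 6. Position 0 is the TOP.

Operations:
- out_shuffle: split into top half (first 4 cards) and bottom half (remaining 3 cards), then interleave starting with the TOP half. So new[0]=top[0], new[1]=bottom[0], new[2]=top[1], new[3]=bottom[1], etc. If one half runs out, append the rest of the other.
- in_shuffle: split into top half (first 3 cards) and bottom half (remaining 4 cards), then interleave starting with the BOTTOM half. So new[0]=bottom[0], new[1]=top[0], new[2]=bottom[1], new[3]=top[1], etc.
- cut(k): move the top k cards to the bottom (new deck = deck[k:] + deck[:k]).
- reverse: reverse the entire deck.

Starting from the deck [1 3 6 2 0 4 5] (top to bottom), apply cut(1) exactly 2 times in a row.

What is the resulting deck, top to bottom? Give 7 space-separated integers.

Answer: 6 2 0 4 5 1 3

Derivation:
After op 1 (cut(1)): [3 6 2 0 4 5 1]
After op 2 (cut(1)): [6 2 0 4 5 1 3]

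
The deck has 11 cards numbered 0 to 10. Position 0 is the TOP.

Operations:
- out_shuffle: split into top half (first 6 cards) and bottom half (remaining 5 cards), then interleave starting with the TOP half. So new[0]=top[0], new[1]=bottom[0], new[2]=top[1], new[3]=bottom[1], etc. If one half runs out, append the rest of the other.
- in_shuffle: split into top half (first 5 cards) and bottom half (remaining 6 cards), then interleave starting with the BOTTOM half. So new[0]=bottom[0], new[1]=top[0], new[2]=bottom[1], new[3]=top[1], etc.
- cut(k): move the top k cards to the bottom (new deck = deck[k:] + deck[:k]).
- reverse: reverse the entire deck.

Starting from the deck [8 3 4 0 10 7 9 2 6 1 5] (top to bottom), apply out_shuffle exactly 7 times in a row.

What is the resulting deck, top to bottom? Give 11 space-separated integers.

After op 1 (out_shuffle): [8 9 3 2 4 6 0 1 10 5 7]
After op 2 (out_shuffle): [8 0 9 1 3 10 2 5 4 7 6]
After op 3 (out_shuffle): [8 2 0 5 9 4 1 7 3 6 10]
After op 4 (out_shuffle): [8 1 2 7 0 3 5 6 9 10 4]
After op 5 (out_shuffle): [8 5 1 6 2 9 7 10 0 4 3]
After op 6 (out_shuffle): [8 7 5 10 1 0 6 4 2 3 9]
After op 7 (out_shuffle): [8 6 7 4 5 2 10 3 1 9 0]

Answer: 8 6 7 4 5 2 10 3 1 9 0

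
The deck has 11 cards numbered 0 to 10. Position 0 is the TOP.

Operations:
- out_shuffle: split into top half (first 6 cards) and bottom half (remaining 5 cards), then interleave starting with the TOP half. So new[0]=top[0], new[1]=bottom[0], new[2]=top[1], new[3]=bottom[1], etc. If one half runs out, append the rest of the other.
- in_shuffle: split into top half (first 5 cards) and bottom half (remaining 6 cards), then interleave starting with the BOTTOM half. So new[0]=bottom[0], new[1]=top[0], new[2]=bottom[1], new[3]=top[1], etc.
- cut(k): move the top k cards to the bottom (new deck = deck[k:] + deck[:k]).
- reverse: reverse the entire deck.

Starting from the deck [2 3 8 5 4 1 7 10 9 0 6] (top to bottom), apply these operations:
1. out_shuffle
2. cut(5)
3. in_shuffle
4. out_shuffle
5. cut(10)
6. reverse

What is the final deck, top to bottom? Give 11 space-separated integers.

After op 1 (out_shuffle): [2 7 3 10 8 9 5 0 4 6 1]
After op 2 (cut(5)): [9 5 0 4 6 1 2 7 3 10 8]
After op 3 (in_shuffle): [1 9 2 5 7 0 3 4 10 6 8]
After op 4 (out_shuffle): [1 3 9 4 2 10 5 6 7 8 0]
After op 5 (cut(10)): [0 1 3 9 4 2 10 5 6 7 8]
After op 6 (reverse): [8 7 6 5 10 2 4 9 3 1 0]

Answer: 8 7 6 5 10 2 4 9 3 1 0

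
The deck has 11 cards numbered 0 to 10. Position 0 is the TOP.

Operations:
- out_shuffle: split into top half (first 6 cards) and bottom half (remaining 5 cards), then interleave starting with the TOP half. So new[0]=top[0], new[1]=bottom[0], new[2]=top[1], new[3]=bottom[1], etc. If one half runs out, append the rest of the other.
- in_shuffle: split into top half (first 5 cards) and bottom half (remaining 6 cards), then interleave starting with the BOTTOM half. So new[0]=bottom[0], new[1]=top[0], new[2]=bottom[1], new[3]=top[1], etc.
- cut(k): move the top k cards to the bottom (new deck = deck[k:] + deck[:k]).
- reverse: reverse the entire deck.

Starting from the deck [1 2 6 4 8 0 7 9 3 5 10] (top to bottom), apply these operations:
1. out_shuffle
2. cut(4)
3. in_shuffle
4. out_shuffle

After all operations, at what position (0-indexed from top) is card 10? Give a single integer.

After op 1 (out_shuffle): [1 7 2 9 6 3 4 5 8 10 0]
After op 2 (cut(4)): [6 3 4 5 8 10 0 1 7 2 9]
After op 3 (in_shuffle): [10 6 0 3 1 4 7 5 2 8 9]
After op 4 (out_shuffle): [10 7 6 5 0 2 3 8 1 9 4]
Card 10 is at position 0.

Answer: 0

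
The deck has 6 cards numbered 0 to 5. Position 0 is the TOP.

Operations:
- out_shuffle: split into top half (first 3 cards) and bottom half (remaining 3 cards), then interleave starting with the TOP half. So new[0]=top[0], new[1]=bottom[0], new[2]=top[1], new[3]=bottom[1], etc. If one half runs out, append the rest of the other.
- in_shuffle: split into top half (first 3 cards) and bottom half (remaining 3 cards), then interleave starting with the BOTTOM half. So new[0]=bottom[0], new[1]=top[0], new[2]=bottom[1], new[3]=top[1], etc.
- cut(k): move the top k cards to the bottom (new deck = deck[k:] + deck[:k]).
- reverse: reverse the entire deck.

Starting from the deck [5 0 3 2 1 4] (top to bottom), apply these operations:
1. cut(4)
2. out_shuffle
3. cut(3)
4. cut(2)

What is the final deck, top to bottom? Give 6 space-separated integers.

Answer: 2 1 0 4 3 5

Derivation:
After op 1 (cut(4)): [1 4 5 0 3 2]
After op 2 (out_shuffle): [1 0 4 3 5 2]
After op 3 (cut(3)): [3 5 2 1 0 4]
After op 4 (cut(2)): [2 1 0 4 3 5]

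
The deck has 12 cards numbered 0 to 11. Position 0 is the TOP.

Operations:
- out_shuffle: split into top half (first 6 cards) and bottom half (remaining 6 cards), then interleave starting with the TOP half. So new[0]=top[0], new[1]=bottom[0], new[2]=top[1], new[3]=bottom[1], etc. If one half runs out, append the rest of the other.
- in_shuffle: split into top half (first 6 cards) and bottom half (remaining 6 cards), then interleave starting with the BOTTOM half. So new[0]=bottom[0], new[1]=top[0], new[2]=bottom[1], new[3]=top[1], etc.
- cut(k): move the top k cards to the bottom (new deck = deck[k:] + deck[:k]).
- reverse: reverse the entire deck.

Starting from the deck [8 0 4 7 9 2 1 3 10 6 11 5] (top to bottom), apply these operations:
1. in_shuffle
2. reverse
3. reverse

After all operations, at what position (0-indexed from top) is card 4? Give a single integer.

Answer: 5

Derivation:
After op 1 (in_shuffle): [1 8 3 0 10 4 6 7 11 9 5 2]
After op 2 (reverse): [2 5 9 11 7 6 4 10 0 3 8 1]
After op 3 (reverse): [1 8 3 0 10 4 6 7 11 9 5 2]
Card 4 is at position 5.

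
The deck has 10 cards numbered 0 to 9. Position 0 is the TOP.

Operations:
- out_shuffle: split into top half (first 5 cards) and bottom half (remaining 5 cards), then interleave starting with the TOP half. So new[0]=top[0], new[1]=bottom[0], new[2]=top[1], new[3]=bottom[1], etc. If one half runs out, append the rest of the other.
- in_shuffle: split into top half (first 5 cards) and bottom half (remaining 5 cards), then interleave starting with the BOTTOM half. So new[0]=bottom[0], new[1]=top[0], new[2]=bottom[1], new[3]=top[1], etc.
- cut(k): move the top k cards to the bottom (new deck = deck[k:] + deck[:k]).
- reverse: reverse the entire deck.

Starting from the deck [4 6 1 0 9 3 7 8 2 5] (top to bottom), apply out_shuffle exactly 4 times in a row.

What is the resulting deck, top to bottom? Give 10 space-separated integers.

Answer: 4 9 2 0 8 1 7 6 3 5

Derivation:
After op 1 (out_shuffle): [4 3 6 7 1 8 0 2 9 5]
After op 2 (out_shuffle): [4 8 3 0 6 2 7 9 1 5]
After op 3 (out_shuffle): [4 2 8 7 3 9 0 1 6 5]
After op 4 (out_shuffle): [4 9 2 0 8 1 7 6 3 5]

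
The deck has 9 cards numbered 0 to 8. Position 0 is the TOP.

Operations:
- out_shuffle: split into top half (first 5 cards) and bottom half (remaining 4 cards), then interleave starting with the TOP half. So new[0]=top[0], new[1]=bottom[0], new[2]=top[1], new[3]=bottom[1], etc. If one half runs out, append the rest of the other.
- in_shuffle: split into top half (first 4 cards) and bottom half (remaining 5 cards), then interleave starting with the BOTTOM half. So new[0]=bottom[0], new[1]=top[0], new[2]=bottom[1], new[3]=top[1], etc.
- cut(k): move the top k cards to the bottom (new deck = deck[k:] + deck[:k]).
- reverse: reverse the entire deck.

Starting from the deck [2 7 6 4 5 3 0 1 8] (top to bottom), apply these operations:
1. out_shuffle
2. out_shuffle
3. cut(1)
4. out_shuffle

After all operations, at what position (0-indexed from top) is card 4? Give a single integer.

After op 1 (out_shuffle): [2 3 7 0 6 1 4 8 5]
After op 2 (out_shuffle): [2 1 3 4 7 8 0 5 6]
After op 3 (cut(1)): [1 3 4 7 8 0 5 6 2]
After op 4 (out_shuffle): [1 0 3 5 4 6 7 2 8]
Card 4 is at position 4.

Answer: 4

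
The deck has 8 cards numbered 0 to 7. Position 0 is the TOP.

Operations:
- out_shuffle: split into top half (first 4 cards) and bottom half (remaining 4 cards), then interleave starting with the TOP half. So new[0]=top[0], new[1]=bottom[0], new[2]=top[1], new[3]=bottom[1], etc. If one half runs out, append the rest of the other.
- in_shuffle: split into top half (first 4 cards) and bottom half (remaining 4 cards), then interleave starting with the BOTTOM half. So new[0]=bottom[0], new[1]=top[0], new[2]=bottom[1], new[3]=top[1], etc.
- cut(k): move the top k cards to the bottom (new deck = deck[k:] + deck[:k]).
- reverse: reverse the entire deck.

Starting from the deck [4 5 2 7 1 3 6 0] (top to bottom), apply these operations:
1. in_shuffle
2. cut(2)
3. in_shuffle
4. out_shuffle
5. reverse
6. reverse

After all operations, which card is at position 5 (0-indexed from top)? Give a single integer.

After op 1 (in_shuffle): [1 4 3 5 6 2 0 7]
After op 2 (cut(2)): [3 5 6 2 0 7 1 4]
After op 3 (in_shuffle): [0 3 7 5 1 6 4 2]
After op 4 (out_shuffle): [0 1 3 6 7 4 5 2]
After op 5 (reverse): [2 5 4 7 6 3 1 0]
After op 6 (reverse): [0 1 3 6 7 4 5 2]
Position 5: card 4.

Answer: 4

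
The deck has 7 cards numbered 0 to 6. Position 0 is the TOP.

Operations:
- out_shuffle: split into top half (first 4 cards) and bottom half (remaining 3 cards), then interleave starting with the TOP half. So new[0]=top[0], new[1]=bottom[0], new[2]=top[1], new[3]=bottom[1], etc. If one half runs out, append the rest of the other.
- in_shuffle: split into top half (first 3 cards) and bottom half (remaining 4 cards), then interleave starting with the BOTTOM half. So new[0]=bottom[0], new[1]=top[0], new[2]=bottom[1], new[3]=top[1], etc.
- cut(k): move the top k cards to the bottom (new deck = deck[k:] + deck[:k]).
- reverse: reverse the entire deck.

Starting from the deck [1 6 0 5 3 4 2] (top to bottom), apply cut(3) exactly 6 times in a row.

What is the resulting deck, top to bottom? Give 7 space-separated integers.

Answer: 3 4 2 1 6 0 5

Derivation:
After op 1 (cut(3)): [5 3 4 2 1 6 0]
After op 2 (cut(3)): [2 1 6 0 5 3 4]
After op 3 (cut(3)): [0 5 3 4 2 1 6]
After op 4 (cut(3)): [4 2 1 6 0 5 3]
After op 5 (cut(3)): [6 0 5 3 4 2 1]
After op 6 (cut(3)): [3 4 2 1 6 0 5]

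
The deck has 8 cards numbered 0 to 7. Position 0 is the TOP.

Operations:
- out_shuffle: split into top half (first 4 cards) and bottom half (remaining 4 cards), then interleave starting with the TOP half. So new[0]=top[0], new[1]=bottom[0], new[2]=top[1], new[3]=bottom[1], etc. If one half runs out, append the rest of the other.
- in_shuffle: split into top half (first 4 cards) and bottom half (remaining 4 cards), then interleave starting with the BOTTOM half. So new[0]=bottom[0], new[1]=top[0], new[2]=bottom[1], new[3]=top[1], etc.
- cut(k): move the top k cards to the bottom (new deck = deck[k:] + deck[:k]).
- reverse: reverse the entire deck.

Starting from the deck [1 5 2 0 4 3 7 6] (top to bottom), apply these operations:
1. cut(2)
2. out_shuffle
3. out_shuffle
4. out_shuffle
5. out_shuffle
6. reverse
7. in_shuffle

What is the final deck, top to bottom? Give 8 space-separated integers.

Answer: 6 5 0 3 7 1 2 4

Derivation:
After op 1 (cut(2)): [2 0 4 3 7 6 1 5]
After op 2 (out_shuffle): [2 7 0 6 4 1 3 5]
After op 3 (out_shuffle): [2 4 7 1 0 3 6 5]
After op 4 (out_shuffle): [2 0 4 3 7 6 1 5]
After op 5 (out_shuffle): [2 7 0 6 4 1 3 5]
After op 6 (reverse): [5 3 1 4 6 0 7 2]
After op 7 (in_shuffle): [6 5 0 3 7 1 2 4]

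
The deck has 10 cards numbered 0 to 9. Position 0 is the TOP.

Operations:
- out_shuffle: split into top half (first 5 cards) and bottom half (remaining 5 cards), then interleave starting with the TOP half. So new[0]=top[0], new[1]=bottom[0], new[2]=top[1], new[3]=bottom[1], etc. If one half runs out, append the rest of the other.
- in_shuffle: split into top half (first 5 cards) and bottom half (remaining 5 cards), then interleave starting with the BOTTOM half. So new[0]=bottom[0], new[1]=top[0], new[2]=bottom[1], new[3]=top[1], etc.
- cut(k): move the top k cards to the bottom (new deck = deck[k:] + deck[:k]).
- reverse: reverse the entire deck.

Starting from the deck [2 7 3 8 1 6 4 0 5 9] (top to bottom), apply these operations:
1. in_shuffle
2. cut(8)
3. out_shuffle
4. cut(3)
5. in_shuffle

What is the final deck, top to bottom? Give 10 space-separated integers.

Answer: 4 0 8 6 9 3 7 2 1 5

Derivation:
After op 1 (in_shuffle): [6 2 4 7 0 3 5 8 9 1]
After op 2 (cut(8)): [9 1 6 2 4 7 0 3 5 8]
After op 3 (out_shuffle): [9 7 1 0 6 3 2 5 4 8]
After op 4 (cut(3)): [0 6 3 2 5 4 8 9 7 1]
After op 5 (in_shuffle): [4 0 8 6 9 3 7 2 1 5]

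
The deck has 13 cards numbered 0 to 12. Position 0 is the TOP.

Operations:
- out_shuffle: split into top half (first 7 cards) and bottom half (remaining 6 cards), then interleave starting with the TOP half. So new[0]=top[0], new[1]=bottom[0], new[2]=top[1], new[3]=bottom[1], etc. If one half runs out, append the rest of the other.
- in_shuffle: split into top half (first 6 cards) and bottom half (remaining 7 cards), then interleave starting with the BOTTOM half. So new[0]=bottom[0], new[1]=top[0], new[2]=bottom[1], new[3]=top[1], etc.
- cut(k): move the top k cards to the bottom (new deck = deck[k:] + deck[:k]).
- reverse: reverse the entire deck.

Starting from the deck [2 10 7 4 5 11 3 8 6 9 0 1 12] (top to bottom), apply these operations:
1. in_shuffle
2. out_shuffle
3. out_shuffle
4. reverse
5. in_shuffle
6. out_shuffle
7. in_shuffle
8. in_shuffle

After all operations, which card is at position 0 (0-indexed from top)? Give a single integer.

Answer: 7

Derivation:
After op 1 (in_shuffle): [3 2 8 10 6 7 9 4 0 5 1 11 12]
After op 2 (out_shuffle): [3 4 2 0 8 5 10 1 6 11 7 12 9]
After op 3 (out_shuffle): [3 1 4 6 2 11 0 7 8 12 5 9 10]
After op 4 (reverse): [10 9 5 12 8 7 0 11 2 6 4 1 3]
After op 5 (in_shuffle): [0 10 11 9 2 5 6 12 4 8 1 7 3]
After op 6 (out_shuffle): [0 12 10 4 11 8 9 1 2 7 5 3 6]
After op 7 (in_shuffle): [9 0 1 12 2 10 7 4 5 11 3 8 6]
After op 8 (in_shuffle): [7 9 4 0 5 1 11 12 3 2 8 10 6]
Position 0: card 7.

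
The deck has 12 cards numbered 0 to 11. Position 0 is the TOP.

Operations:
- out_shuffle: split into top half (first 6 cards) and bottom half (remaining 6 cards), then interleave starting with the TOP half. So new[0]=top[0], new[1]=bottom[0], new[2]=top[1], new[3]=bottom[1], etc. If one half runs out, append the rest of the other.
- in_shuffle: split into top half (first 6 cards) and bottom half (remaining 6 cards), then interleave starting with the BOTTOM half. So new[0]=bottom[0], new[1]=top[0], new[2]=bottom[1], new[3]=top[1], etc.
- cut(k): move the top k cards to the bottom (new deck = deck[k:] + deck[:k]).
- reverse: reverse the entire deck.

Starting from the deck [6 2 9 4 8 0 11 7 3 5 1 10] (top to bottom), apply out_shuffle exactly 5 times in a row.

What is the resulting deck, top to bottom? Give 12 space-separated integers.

After op 1 (out_shuffle): [6 11 2 7 9 3 4 5 8 1 0 10]
After op 2 (out_shuffle): [6 4 11 5 2 8 7 1 9 0 3 10]
After op 3 (out_shuffle): [6 7 4 1 11 9 5 0 2 3 8 10]
After op 4 (out_shuffle): [6 5 7 0 4 2 1 3 11 8 9 10]
After op 5 (out_shuffle): [6 1 5 3 7 11 0 8 4 9 2 10]

Answer: 6 1 5 3 7 11 0 8 4 9 2 10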